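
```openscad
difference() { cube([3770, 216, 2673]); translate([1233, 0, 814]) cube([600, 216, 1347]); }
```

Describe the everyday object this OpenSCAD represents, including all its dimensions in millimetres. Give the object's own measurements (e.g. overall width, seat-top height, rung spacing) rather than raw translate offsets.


A wall 3770 mm long (x), 216 mm thick (y), 2673 mm tall, with a rectangular window opening cut through it. The opening is 600 mm wide and 1347 mm tall; its sill is at z = 814 mm and its near (−x) edge is 1233 mm from the wall's −x end. The opening passes through the full wall thickness.


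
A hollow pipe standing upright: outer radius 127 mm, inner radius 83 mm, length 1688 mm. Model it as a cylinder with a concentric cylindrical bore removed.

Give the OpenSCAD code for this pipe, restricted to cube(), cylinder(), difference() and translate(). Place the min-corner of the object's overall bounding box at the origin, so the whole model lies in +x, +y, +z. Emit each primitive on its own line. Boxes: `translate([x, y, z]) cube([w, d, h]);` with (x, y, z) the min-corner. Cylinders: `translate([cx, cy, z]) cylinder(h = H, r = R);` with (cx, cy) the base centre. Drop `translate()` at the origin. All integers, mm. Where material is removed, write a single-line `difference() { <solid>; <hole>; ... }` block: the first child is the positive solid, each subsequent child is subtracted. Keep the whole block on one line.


difference() { translate([127, 127, 0]) cylinder(h = 1688, r = 127); translate([127, 127, 0]) cylinder(h = 1688, r = 83); }


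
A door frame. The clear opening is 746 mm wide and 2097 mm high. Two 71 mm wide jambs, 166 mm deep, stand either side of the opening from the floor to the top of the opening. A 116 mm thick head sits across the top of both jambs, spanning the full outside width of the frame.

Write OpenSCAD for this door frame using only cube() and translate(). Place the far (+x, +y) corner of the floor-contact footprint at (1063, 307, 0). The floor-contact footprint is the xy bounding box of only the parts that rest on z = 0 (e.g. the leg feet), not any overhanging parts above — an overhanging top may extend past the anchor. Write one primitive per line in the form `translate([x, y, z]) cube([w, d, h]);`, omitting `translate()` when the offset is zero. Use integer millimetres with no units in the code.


translate([175, 141, 0]) cube([71, 166, 2097]);
translate([992, 141, 0]) cube([71, 166, 2097]);
translate([175, 141, 2097]) cube([888, 166, 116]);


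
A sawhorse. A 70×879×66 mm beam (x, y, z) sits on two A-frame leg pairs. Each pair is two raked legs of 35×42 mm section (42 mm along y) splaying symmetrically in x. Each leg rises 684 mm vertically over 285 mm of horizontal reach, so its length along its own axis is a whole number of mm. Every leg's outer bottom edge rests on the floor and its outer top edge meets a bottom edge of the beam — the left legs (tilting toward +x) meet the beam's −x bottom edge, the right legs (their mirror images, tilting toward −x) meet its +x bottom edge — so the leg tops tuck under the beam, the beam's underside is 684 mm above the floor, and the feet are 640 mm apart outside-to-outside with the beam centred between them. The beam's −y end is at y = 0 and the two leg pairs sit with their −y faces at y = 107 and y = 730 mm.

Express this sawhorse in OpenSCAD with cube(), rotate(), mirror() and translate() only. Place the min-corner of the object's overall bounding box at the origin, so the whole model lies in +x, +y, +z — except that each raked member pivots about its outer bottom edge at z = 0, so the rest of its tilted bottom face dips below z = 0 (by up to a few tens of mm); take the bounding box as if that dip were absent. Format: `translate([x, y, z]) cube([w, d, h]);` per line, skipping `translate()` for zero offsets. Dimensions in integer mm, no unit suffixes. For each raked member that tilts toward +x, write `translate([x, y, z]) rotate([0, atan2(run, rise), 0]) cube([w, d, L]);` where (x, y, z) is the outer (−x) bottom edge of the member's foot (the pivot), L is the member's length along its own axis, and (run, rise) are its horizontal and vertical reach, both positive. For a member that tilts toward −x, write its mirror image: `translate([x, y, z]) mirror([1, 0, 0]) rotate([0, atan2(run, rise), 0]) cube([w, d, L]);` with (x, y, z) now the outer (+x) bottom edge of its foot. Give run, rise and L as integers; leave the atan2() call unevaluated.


// leg length = √(285² + 684²) = 741
// right-leg outer foot x = 2·285 + 70 = 640
// beam min-corner = (285, 0, 684)
translate([285, 0, 684]) cube([70, 879, 66]);
translate([0, 107, 0]) rotate([0, atan2(285, 684), 0]) cube([35, 42, 741]);
translate([640, 107, 0]) mirror([1, 0, 0]) rotate([0, atan2(285, 684), 0]) cube([35, 42, 741]);
translate([0, 730, 0]) rotate([0, atan2(285, 684), 0]) cube([35, 42, 741]);
translate([640, 730, 0]) mirror([1, 0, 0]) rotate([0, atan2(285, 684), 0]) cube([35, 42, 741]);


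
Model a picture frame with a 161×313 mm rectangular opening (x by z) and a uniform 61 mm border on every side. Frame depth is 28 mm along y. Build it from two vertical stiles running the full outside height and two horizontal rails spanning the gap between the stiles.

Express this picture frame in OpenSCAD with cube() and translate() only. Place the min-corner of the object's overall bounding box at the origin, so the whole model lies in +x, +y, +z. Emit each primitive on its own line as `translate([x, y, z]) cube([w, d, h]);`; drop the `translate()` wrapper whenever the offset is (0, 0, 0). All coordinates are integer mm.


cube([61, 28, 435]);
translate([222, 0, 0]) cube([61, 28, 435]);
translate([61, 0, 0]) cube([161, 28, 61]);
translate([61, 0, 374]) cube([161, 28, 61]);


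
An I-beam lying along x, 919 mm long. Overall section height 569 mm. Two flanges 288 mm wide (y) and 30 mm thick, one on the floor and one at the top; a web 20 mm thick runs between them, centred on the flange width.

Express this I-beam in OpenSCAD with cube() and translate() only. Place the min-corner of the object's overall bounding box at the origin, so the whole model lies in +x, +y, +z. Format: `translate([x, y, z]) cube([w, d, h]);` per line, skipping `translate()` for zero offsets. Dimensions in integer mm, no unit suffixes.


cube([919, 288, 30]);
translate([0, 134, 30]) cube([919, 20, 509]);
translate([0, 0, 539]) cube([919, 288, 30]);


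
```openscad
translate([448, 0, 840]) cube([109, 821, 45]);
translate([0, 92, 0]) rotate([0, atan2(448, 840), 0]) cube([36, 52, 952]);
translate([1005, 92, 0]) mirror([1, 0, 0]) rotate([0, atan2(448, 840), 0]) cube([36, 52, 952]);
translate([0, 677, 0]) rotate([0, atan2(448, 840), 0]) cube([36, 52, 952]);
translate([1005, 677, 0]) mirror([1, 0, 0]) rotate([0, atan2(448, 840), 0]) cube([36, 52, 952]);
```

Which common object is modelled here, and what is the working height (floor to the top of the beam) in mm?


A sawhorse. The overall height is 885 mm.

A beam across two mirrored pairs of raked legs — a sawhorse. The beam's underside is at z = 840 (matching the legs' vertical rise in atan2(448, 840)) and the beam is 45 mm tall, so its top is at 840 + 45 = 885 mm. The raked legs top out at the beam's underside, so that is the highest point.


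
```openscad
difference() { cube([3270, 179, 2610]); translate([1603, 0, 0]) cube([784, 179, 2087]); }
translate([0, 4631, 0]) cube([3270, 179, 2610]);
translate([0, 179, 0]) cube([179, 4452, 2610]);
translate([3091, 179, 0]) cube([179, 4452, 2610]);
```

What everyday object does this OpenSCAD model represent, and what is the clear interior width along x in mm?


A single room. The interior width is 2912 mm.

Four walls enclosing a rectangle with a door in the front wall — a room. Outside width 3270 minus two 179 mm walls gives 2912 mm.


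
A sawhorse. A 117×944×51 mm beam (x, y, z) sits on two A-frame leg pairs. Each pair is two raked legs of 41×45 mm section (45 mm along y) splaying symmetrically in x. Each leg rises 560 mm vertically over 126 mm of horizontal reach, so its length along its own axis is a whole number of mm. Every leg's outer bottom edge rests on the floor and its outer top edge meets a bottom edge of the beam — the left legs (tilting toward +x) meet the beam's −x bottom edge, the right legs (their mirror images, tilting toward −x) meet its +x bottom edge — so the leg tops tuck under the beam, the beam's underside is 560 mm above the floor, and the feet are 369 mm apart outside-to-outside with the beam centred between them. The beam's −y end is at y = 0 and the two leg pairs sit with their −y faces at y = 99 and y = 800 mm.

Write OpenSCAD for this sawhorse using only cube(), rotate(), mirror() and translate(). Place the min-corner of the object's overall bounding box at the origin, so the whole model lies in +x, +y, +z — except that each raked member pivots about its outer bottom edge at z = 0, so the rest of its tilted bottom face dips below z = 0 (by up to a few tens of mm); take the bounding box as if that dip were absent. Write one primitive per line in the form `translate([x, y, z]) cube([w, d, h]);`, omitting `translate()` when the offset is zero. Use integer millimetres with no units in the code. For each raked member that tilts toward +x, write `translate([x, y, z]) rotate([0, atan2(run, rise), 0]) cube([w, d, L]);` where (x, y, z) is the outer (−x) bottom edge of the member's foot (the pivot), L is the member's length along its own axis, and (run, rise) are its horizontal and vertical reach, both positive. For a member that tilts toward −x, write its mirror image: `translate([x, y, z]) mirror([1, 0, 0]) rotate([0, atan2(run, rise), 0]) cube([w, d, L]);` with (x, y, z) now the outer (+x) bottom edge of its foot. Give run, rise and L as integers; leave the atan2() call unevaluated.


translate([126, 0, 560]) cube([117, 944, 51]);
translate([0, 99, 0]) rotate([0, atan2(126, 560), 0]) cube([41, 45, 574]);
translate([369, 99, 0]) mirror([1, 0, 0]) rotate([0, atan2(126, 560), 0]) cube([41, 45, 574]);
translate([0, 800, 0]) rotate([0, atan2(126, 560), 0]) cube([41, 45, 574]);
translate([369, 800, 0]) mirror([1, 0, 0]) rotate([0, atan2(126, 560), 0]) cube([41, 45, 574]);


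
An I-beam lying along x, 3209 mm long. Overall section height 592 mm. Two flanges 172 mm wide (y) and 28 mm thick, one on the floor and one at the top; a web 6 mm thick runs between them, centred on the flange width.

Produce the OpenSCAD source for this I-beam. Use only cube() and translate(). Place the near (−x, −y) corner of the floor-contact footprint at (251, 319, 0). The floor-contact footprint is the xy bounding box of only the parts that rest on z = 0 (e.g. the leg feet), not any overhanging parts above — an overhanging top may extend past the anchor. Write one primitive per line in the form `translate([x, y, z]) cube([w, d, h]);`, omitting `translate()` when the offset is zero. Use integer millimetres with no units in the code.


translate([251, 319, 0]) cube([3209, 172, 28]);
translate([251, 402, 28]) cube([3209, 6, 536]);
translate([251, 319, 564]) cube([3209, 172, 28]);


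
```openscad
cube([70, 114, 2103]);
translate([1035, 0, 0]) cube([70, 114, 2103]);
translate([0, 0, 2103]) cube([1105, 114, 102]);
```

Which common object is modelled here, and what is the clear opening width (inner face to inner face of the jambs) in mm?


A door frame. The clear opening width is 965 mm.

Two 2103 mm tall posts with a header on top — a door frame. The left jamb is 70 mm wide at x = 0; the right jamb starts at x = 1035. The clear opening is 1035 − 70 = 965 mm.


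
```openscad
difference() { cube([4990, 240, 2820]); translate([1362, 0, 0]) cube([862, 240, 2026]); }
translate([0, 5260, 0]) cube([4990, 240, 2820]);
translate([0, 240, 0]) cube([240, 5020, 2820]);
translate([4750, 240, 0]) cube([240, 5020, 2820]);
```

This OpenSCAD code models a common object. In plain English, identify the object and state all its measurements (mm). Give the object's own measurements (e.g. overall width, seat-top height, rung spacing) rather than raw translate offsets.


A single room: four walls, each 2820 mm tall and 240 mm thick, enclosing an outside footprint 4990×5500 mm (x × y), no floor or roof. The front and back walls (−y and +y sides) run the full x-width; the side walls fit between their inner faces. A door opening 862 mm wide and 2026 mm tall is cut through the front wall from the floor up, its −x edge 1362 mm from the wall's −x end.


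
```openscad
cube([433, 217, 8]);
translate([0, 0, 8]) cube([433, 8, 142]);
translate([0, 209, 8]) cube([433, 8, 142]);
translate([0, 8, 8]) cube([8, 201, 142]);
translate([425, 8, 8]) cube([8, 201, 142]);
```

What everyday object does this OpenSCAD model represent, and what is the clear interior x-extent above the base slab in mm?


An open box. The internal width is 417 mm.

A 433×217 base slab with four walls standing on it — an open box. The base is 433 mm wide and the walls are 8 mm thick, so the internal width is 433 − 2 × 8 = 417 mm.


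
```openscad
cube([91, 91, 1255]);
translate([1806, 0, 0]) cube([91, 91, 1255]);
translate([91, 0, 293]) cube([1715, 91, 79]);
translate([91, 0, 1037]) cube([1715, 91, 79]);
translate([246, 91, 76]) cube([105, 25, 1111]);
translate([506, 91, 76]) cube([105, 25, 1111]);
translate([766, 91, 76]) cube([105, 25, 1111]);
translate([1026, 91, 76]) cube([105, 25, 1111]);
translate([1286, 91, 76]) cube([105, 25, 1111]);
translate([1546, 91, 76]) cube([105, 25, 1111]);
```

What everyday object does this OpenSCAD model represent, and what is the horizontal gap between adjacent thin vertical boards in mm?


A fence section. The picket gap is 155 mm.

Two posts, two rails, 6 pickets — a fence section. Span 1715 mm holds 6 pickets of 105 mm with 7 equal gaps: ⌊(1715 − 6·105) / 7⌋ = 155 mm.


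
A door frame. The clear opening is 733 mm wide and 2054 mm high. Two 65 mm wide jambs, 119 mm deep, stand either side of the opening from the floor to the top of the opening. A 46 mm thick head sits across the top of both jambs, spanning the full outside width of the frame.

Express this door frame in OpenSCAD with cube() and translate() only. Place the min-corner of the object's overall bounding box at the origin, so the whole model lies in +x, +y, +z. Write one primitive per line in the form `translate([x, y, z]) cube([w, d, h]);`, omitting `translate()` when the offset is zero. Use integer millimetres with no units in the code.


cube([65, 119, 2054]);
translate([798, 0, 0]) cube([65, 119, 2054]);
translate([0, 0, 2054]) cube([863, 119, 46]);


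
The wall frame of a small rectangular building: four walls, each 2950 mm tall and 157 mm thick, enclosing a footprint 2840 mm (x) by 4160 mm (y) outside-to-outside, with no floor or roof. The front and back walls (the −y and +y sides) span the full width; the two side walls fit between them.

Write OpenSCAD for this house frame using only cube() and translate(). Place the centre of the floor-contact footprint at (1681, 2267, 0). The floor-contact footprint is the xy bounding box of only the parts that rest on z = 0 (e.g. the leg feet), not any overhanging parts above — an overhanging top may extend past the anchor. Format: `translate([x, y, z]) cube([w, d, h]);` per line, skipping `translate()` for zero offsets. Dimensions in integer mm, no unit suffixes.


translate([261, 187, 0]) cube([2840, 157, 2950]);
translate([261, 4190, 0]) cube([2840, 157, 2950]);
translate([261, 344, 0]) cube([157, 3846, 2950]);
translate([2944, 344, 0]) cube([157, 3846, 2950]);


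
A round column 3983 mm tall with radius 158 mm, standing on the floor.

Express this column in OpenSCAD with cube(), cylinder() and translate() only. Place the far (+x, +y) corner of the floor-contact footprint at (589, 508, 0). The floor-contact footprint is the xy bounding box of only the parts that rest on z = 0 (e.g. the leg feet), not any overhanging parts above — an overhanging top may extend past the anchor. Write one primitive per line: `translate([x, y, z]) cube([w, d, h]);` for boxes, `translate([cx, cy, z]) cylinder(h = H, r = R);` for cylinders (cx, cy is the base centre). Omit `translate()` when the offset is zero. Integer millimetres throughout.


translate([431, 350, 0]) cylinder(h = 3983, r = 158);


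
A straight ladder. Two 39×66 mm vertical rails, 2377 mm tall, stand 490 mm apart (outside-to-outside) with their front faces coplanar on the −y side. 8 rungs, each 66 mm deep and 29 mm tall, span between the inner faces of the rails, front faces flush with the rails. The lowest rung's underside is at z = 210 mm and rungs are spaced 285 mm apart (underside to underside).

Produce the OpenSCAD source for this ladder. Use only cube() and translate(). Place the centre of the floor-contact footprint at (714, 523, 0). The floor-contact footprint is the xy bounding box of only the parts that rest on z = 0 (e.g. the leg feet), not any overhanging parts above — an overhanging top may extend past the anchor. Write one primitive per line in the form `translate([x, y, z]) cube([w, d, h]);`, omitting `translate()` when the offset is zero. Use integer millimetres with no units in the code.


// rung span = 490 - 2*39 = 412
// rung[k] z = 210 + k*285
translate([469, 490, 0]) cube([39, 66, 2377]);
translate([920, 490, 0]) cube([39, 66, 2377]);
translate([508, 490, 210]) cube([412, 66, 29]);
translate([508, 490, 495]) cube([412, 66, 29]);
translate([508, 490, 780]) cube([412, 66, 29]);
translate([508, 490, 1065]) cube([412, 66, 29]);
translate([508, 490, 1350]) cube([412, 66, 29]);
translate([508, 490, 1635]) cube([412, 66, 29]);
translate([508, 490, 1920]) cube([412, 66, 29]);
translate([508, 490, 2205]) cube([412, 66, 29]);


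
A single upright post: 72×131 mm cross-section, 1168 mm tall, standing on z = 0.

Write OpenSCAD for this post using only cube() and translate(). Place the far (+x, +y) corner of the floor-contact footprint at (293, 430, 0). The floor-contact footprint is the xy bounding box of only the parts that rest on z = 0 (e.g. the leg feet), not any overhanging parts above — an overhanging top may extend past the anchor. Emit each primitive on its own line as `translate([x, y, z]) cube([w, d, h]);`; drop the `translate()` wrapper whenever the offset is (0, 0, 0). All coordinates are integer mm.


translate([221, 299, 0]) cube([72, 131, 1168]);


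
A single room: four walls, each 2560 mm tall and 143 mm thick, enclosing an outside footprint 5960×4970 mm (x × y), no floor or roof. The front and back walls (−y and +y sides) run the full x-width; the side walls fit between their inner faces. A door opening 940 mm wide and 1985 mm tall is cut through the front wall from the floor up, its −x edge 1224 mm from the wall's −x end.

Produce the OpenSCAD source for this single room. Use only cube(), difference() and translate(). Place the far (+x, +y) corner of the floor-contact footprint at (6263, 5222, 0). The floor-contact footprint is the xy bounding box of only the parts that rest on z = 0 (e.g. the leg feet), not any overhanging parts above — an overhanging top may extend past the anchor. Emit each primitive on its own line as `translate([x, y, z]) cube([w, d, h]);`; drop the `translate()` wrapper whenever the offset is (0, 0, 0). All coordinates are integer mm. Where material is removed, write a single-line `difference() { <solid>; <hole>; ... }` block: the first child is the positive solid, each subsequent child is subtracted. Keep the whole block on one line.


difference() { translate([303, 252, 0]) cube([5960, 143, 2560]); translate([1527, 252, 0]) cube([940, 143, 1985]); }
translate([303, 5079, 0]) cube([5960, 143, 2560]);
translate([303, 395, 0]) cube([143, 4684, 2560]);
translate([6120, 395, 0]) cube([143, 4684, 2560]);


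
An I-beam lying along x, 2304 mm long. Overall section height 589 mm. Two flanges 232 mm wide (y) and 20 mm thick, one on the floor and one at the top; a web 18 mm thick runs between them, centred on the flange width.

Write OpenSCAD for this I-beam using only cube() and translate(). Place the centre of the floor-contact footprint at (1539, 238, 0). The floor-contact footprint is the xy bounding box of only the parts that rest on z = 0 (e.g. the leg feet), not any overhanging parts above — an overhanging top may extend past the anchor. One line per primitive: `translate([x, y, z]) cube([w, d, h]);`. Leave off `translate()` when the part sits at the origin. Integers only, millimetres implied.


translate([387, 122, 0]) cube([2304, 232, 20]);
translate([387, 229, 20]) cube([2304, 18, 549]);
translate([387, 122, 569]) cube([2304, 232, 20]);


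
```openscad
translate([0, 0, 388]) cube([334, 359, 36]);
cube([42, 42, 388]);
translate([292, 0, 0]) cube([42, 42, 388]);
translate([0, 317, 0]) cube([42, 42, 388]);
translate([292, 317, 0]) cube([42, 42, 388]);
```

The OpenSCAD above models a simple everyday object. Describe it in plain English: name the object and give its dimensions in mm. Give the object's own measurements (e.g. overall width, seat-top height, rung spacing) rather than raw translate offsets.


A four-legged stool. The seat is a 334×359×36 mm slab whose top surface is at z = 424 mm; four square legs, each 42×42 mm in cross-section, run from the floor (z = 0) to the underside of the seat, each flush with a corner of the seat.


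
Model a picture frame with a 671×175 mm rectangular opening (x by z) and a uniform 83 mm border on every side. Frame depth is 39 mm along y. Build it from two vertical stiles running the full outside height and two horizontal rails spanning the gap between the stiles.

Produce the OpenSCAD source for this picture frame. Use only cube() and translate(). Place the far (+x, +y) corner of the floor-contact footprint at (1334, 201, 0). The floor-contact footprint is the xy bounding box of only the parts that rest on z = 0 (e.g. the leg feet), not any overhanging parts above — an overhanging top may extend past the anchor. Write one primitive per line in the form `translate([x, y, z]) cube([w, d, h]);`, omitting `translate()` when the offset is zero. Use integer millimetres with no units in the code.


translate([497, 162, 0]) cube([83, 39, 341]);
translate([1251, 162, 0]) cube([83, 39, 341]);
translate([580, 162, 0]) cube([671, 39, 83]);
translate([580, 162, 258]) cube([671, 39, 83]);


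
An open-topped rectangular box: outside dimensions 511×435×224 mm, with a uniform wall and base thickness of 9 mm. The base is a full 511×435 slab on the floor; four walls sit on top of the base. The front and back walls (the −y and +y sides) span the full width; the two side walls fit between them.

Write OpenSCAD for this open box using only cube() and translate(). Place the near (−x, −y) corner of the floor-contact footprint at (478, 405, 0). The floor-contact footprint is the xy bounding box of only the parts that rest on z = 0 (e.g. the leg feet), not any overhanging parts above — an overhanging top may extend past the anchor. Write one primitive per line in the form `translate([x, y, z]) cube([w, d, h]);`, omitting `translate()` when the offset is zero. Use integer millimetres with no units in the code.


translate([478, 405, 0]) cube([511, 435, 9]);
translate([478, 405, 9]) cube([511, 9, 215]);
translate([478, 831, 9]) cube([511, 9, 215]);
translate([478, 414, 9]) cube([9, 417, 215]);
translate([980, 414, 9]) cube([9, 417, 215]);


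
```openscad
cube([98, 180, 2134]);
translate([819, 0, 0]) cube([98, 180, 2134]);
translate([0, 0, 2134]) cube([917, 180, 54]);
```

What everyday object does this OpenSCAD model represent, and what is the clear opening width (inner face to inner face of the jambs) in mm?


A door frame. The clear opening width is 721 mm.

Two 2134 mm tall posts with a header on top — a door frame. The left jamb is 98 mm wide at x = 0; the right jamb starts at x = 819. The clear opening is 819 − 98 = 721 mm.


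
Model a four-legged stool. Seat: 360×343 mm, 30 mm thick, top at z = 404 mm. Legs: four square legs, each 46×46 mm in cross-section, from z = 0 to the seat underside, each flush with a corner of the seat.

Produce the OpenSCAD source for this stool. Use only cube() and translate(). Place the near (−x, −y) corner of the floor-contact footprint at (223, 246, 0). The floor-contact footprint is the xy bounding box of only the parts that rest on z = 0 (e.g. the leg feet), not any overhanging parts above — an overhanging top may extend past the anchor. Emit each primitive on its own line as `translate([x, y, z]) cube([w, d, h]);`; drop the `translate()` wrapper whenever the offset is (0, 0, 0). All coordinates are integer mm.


// leg_h = 404 - 30 = 374
translate([223, 246, 374]) cube([360, 343, 30]);
translate([223, 246, 0]) cube([46, 46, 374]);
translate([537, 246, 0]) cube([46, 46, 374]);
translate([223, 543, 0]) cube([46, 46, 374]);
translate([537, 543, 0]) cube([46, 46, 374]);


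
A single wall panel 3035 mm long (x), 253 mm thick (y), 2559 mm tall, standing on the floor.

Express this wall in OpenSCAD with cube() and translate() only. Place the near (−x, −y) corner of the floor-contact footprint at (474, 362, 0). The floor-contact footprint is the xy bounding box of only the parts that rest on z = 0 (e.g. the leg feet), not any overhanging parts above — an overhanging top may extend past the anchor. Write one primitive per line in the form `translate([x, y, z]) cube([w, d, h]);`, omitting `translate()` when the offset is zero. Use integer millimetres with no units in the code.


translate([474, 362, 0]) cube([3035, 253, 2559]);


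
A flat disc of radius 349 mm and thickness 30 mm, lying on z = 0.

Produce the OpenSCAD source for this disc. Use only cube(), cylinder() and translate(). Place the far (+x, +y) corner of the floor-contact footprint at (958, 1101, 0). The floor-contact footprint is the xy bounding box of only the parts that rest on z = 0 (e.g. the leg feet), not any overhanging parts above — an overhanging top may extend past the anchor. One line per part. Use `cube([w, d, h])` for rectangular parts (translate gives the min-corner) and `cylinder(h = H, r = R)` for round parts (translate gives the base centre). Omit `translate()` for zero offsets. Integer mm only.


translate([609, 752, 0]) cylinder(h = 30, r = 349);


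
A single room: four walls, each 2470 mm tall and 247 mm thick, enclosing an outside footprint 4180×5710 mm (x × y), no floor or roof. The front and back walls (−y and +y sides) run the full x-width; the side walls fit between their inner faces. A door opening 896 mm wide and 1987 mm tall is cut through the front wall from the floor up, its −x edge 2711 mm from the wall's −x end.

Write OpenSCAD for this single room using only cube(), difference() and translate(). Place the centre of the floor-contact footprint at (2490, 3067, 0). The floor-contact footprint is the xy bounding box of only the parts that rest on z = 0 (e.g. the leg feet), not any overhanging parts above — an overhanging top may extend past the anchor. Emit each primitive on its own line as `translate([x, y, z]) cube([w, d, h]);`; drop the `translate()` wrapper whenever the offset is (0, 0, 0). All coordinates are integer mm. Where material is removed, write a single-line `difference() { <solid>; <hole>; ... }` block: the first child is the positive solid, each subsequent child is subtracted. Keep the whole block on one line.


difference() { translate([400, 212, 0]) cube([4180, 247, 2470]); translate([3111, 212, 0]) cube([896, 247, 1987]); }
translate([400, 5675, 0]) cube([4180, 247, 2470]);
translate([400, 459, 0]) cube([247, 5216, 2470]);
translate([4333, 459, 0]) cube([247, 5216, 2470]);


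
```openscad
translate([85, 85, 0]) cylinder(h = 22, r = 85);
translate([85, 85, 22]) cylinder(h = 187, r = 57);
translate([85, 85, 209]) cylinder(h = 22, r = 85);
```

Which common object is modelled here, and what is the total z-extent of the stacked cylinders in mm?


A spool. The overall height is 231 mm.

Three coaxial cylinders, large–small–large — a spool. Two 22 mm flanges and a 187 mm core give 22 + 187 + 22 = 231 mm.


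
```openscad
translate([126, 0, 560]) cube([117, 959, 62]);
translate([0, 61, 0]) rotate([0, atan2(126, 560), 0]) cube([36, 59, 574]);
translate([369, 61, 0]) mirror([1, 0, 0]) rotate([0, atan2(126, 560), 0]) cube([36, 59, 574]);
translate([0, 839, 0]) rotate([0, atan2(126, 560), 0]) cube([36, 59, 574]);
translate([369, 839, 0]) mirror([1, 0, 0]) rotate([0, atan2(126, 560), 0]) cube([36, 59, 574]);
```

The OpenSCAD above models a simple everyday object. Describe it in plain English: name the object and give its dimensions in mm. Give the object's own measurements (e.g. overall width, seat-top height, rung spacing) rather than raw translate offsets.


A sawhorse. A 117×959×62 mm beam (x, y, z) sits on two A-frame leg pairs. Each pair is two raked legs of 36×59 mm section (59 mm along y) splaying symmetrically in x. Each leg rises 560 mm vertically over 126 mm of horizontal reach and is 574 mm long along its own axis. Every leg's outer bottom edge rests on the floor and its outer top edge meets a bottom edge of the beam — the left legs (tilting toward +x) meet the beam's −x bottom edge, the right legs (their mirror images, tilting toward −x) meet its +x bottom edge — so the leg tops tuck under the beam, the beam's underside is 560 mm above the floor, and the feet are 369 mm apart outside-to-outside with the beam centred between them. The two leg pairs are set in 61 mm from either end of the beam.


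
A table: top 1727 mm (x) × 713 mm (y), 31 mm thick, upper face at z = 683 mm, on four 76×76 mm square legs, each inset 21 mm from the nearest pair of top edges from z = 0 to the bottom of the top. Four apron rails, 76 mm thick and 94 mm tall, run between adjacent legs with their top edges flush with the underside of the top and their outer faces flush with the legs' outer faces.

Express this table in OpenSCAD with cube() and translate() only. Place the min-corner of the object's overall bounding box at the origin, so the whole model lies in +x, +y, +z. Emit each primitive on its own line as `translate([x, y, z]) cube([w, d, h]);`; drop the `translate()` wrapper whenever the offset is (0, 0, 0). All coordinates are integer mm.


// leg_h = 683 - 31 = 652
// apron z = 652 - 94 = 558
translate([0, 0, 652]) cube([1727, 713, 31]);
translate([21, 21, 0]) cube([76, 76, 652]);
translate([1630, 21, 0]) cube([76, 76, 652]);
translate([21, 616, 0]) cube([76, 76, 652]);
translate([1630, 616, 0]) cube([76, 76, 652]);
translate([97, 21, 558]) cube([1533, 76, 94]);
translate([97, 616, 558]) cube([1533, 76, 94]);
translate([21, 97, 558]) cube([76, 519, 94]);
translate([1630, 97, 558]) cube([76, 519, 94]);


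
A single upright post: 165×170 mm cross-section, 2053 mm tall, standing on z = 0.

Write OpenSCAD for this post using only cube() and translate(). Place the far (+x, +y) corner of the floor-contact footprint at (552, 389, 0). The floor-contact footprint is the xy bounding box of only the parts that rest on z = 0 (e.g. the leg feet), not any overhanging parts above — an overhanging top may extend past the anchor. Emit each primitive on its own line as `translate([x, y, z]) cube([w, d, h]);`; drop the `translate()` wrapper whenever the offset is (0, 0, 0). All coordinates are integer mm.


translate([387, 219, 0]) cube([165, 170, 2053]);


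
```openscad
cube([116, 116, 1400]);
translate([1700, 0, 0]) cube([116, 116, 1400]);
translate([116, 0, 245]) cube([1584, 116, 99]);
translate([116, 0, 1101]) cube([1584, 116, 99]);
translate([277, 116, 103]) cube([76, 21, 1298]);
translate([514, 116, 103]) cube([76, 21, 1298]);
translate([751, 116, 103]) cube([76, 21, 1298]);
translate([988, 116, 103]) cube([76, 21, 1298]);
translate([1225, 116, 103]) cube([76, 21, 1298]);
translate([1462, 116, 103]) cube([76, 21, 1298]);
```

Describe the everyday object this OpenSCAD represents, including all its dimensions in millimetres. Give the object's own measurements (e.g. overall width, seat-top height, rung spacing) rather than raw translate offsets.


A fence section. Two 116×116 mm posts, 1400 mm tall, stand on the floor with a clear span of 1584 mm between their inner faces. Two horizontal rails of 116×99 mm section span the gap between the posts with their undersides at z = 245 mm and z = 1101 mm, flush with the posts' −y face. 6 pickets, each 76 mm wide, 21 mm thick and 1298 mm tall, are fixed to the +y face of the rails with their bottoms at z = 103 mm, spaced across the span with a 161 mm gap after the −x post and between neighbouring pickets, with 162 mm left before the +x post.


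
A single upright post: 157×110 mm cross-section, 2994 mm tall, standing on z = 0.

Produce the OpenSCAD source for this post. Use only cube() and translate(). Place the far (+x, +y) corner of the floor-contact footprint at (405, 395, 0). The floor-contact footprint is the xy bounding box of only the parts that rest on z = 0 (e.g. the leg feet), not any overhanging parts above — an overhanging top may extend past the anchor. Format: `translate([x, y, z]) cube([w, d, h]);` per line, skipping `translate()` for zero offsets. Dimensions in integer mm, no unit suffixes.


translate([248, 285, 0]) cube([157, 110, 2994]);


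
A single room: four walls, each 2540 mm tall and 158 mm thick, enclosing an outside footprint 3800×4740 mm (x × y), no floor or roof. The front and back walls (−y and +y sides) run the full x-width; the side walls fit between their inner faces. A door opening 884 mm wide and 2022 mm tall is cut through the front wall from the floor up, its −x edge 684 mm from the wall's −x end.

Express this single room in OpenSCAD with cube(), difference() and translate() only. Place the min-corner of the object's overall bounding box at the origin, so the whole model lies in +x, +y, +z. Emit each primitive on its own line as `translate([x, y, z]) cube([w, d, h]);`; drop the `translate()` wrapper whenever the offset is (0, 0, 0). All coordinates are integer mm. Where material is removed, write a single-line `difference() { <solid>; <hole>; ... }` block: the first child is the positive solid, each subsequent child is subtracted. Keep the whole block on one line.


difference() { cube([3800, 158, 2540]); translate([684, 0, 0]) cube([884, 158, 2022]); }
translate([0, 4582, 0]) cube([3800, 158, 2540]);
translate([0, 158, 0]) cube([158, 4424, 2540]);
translate([3642, 158, 0]) cube([158, 4424, 2540]);


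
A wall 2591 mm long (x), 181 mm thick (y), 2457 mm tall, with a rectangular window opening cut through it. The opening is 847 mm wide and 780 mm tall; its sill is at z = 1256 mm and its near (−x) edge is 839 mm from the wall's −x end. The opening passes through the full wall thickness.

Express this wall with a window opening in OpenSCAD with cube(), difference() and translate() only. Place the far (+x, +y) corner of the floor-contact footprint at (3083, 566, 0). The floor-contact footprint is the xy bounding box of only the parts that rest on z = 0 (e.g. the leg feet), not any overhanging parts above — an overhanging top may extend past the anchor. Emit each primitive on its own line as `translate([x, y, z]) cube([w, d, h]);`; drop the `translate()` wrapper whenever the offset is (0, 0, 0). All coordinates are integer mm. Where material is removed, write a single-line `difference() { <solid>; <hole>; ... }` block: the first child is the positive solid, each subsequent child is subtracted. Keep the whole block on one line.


difference() { translate([492, 385, 0]) cube([2591, 181, 2457]); translate([1331, 385, 1256]) cube([847, 181, 780]); }


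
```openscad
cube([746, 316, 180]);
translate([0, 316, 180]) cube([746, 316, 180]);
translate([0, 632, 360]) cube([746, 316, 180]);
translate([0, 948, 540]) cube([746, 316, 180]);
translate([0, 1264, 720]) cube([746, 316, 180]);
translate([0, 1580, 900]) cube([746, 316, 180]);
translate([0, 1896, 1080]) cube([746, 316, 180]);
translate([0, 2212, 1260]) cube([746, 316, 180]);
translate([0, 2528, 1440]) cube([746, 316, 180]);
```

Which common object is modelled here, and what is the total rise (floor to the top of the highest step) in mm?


A staircase. The total rise is 1620 mm.

9 identical blocks, each offset up and back from the previous — a staircase. Each step is 180 mm tall and there are 9 of them, so the total rise is 9 × 180 = 1620 mm.


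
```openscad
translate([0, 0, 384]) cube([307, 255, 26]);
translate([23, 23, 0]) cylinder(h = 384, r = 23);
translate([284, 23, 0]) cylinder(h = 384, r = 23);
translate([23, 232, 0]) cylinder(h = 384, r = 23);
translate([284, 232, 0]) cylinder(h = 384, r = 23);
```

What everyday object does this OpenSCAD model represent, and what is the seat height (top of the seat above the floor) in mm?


A stool. The seat height is 410 mm.

A 307×255×26 slab at z = 384 on four corner cylinders — a stool. The seat top is 384 + 26 = 410 mm.


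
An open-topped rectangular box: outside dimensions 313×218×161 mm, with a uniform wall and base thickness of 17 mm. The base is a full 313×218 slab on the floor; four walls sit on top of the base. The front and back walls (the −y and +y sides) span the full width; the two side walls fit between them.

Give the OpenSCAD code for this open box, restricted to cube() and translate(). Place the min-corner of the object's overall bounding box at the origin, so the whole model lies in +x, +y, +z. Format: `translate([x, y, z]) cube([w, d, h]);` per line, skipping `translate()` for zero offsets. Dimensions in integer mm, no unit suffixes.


cube([313, 218, 17]);
translate([0, 0, 17]) cube([313, 17, 144]);
translate([0, 201, 17]) cube([313, 17, 144]);
translate([0, 17, 17]) cube([17, 184, 144]);
translate([296, 17, 17]) cube([17, 184, 144]);


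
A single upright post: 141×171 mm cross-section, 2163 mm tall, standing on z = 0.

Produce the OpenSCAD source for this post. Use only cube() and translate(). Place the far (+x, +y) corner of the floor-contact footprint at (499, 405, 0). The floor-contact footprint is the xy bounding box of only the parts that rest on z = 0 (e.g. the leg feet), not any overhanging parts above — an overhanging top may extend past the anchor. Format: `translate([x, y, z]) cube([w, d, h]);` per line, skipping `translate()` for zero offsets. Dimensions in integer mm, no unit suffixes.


translate([358, 234, 0]) cube([141, 171, 2163]);


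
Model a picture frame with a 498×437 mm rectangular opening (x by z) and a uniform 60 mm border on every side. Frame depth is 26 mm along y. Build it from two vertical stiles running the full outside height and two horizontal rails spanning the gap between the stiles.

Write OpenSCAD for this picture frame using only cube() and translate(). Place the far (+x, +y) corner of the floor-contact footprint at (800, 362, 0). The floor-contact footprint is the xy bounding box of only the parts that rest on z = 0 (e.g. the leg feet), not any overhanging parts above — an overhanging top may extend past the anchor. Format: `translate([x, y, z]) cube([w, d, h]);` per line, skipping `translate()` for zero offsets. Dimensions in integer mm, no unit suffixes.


translate([182, 336, 0]) cube([60, 26, 557]);
translate([740, 336, 0]) cube([60, 26, 557]);
translate([242, 336, 0]) cube([498, 26, 60]);
translate([242, 336, 497]) cube([498, 26, 60]);


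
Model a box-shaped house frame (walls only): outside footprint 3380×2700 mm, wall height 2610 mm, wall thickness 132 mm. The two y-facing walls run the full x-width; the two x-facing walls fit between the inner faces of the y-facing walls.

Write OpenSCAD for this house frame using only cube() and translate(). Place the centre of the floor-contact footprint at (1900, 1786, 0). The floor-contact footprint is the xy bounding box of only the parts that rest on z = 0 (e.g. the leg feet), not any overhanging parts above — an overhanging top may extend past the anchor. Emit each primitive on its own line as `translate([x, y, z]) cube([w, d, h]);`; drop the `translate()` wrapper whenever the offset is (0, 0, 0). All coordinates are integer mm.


translate([210, 436, 0]) cube([3380, 132, 2610]);
translate([210, 3004, 0]) cube([3380, 132, 2610]);
translate([210, 568, 0]) cube([132, 2436, 2610]);
translate([3458, 568, 0]) cube([132, 2436, 2610]);
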